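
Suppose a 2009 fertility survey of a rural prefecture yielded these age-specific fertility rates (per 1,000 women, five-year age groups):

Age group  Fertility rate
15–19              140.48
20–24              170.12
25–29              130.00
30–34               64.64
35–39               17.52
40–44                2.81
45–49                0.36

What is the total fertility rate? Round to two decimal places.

2.63

Sum of ASFRs = 140.48 + 170.12 + 130.00 + 64.64 + 17.52 + 2.81 + 0.36 = 525.93
TFR = 5 × 525.93 / 1000 = 2.62965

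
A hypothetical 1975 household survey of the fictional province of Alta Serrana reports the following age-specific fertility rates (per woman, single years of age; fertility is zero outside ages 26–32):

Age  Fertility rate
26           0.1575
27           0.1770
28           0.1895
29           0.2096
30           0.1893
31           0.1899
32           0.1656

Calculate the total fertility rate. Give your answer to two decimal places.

1.28

Sum of ASFRs = 0.1575 + 0.1770 + 0.1895 + 0.2096 + 0.1893 + 0.1899 + 0.1656 = 1.2784
TFR = 1.2784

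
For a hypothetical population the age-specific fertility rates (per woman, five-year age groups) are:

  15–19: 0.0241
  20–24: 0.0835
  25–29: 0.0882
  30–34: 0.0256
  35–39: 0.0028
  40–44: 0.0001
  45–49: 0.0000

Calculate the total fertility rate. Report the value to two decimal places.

Sum of ASFRs = 0.0241 + 0.0835 + 0.0882 + 0.0256 + 0.0028 + 0.0001 + 0.0000 = 0.2243
TFR = 5 × 0.2243 = 1.1215

1.12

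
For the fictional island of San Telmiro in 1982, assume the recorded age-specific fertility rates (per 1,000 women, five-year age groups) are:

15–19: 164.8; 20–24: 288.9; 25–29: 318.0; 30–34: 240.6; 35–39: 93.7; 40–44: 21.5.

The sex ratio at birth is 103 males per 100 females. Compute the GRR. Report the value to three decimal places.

Proportion female at birth = 100 / (100 + 103) = 0.49261.
Sum of ASFRs = 164.8 + 288.9 + 318.0 + 240.6 + 93.7 + 21.5 = 1127.5
TFR = 5 × 1127.5 / 1000 = 5.6375
GRR = 0.49261 × 5.6375 = 2.77709

2.777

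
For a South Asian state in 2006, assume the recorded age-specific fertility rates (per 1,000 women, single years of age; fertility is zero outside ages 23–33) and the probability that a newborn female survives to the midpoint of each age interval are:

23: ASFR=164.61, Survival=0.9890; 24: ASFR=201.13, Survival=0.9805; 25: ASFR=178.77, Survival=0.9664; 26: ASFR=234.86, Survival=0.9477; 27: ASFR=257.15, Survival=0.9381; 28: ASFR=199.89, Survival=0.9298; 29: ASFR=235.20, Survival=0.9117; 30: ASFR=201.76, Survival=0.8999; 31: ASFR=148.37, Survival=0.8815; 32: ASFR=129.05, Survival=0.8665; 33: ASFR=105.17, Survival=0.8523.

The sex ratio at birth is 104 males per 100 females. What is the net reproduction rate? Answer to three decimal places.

Proportion female at birth = 100 / (100 + 104) = 0.49020.
Survival-weighted fertility by age (1·fₓ·Sₓ):
  23: 1 × 164.61/1000 × 0.9890 = 0.16280
  24: 1 × 201.13/1000 × 0.9805 = 0.19721
  25: 1 × 178.77/1000 × 0.9664 = 0.17276
  26: 1 × 234.86/1000 × 0.9477 = 0.22258
  27: 1 × 257.15/1000 × 0.9381 = 0.24123
  28: 1 × 199.89/1000 × 0.9298 = 0.18586
  29: 1 × 235.20/1000 × 0.9117 = 0.21443
  30: 1 × 201.76/1000 × 0.8999 = 0.18156
  31: 1 × 148.37/1000 × 0.8815 = 0.13079
  32: 1 × 129.05/1000 × 0.8665 = 0.11182
  33: 1 × 105.17/1000 × 0.8523 = 0.08964
Sum = 1.91068
NRR = 0.49020 × 1.91068 = 0.93662

0.937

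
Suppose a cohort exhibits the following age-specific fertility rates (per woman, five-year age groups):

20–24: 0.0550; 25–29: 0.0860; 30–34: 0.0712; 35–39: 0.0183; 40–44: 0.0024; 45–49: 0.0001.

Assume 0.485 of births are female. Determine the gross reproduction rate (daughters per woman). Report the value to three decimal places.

Proportion female at birth = 0.485.
Sum of ASFRs = 0.0550 + 0.0860 + 0.0712 + 0.0183 + 0.0024 + 0.0001 = 0.2330
TFR = 5 × 0.2330 = 1.165
GRR = 0.485 × 1.165 = 0.56503

0.565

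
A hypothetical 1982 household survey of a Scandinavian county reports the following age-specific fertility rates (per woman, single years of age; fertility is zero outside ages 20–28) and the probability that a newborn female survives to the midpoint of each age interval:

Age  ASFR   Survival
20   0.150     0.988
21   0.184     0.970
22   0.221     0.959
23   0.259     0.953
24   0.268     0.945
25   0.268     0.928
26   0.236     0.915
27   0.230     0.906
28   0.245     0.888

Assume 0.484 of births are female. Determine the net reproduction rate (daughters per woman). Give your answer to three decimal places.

0.934

Proportion female at birth = 0.484.
Each age group contributes 1 × ASFR × survival:
  20: 1 × 0.150 × 0.988 = 0.14820
  21: 1 × 0.184 × 0.970 = 0.17848
  22: 1 × 0.221 × 0.959 = 0.21194
  23: 1 × 0.259 × 0.953 = 0.24683
  24: 1 × 0.268 × 0.945 = 0.25326
  25: 1 × 0.268 × 0.928 = 0.24870
  26: 1 × 0.236 × 0.915 = 0.21594
  27: 1 × 0.230 × 0.906 = 0.20838
  28: 1 × 0.245 × 0.888 = 0.21756
Sum = 1.92929
NRR = 0.484 × 1.92929 = 0.93378
NRR < 1, so the cohort does not fully replace itself.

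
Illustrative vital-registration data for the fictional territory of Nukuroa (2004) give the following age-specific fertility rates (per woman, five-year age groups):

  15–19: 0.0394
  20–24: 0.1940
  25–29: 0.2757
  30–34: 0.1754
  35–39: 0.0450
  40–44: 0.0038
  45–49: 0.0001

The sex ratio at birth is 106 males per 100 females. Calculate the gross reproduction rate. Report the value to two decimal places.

Proportion female at birth = 100 / (100 + 106) = 0.48544.
Sum of ASFRs = 0.0394 + 0.1940 + 0.2757 + 0.1754 + 0.0450 + 0.0038 + 0.0001 = 0.7334
TFR = 5 × 0.7334 = 3.667
GRR = 0.48544 × 3.667 = 1.78011

1.78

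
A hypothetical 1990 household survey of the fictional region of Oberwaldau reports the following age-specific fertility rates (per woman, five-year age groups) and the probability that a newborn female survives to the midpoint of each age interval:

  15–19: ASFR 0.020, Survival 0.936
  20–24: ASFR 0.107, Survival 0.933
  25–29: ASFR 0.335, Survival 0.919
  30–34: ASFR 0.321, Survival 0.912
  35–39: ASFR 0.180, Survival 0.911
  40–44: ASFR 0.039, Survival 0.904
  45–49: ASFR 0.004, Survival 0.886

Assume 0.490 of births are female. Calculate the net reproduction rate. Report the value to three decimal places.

2.259

Proportion female at birth = 0.490.
Weighting each age-specific rate by interval width and survival:
  15–19: 5 × 0.020 × 0.936 = 0.09360
  20–24: 5 × 0.107 × 0.933 = 0.49916
  25–29: 5 × 0.335 × 0.919 = 1.53933
  30–34: 5 × 0.321 × 0.912 = 1.46376
  35–39: 5 × 0.180 × 0.911 = 0.81990
  40–44: 5 × 0.039 × 0.904 = 0.17628
  45–49: 5 × 0.004 × 0.886 = 0.01772
Sum = 4.60975
NRR = 0.490 × 4.60975 = 2.25878
NRR > 1, so each generation more than replaces itself.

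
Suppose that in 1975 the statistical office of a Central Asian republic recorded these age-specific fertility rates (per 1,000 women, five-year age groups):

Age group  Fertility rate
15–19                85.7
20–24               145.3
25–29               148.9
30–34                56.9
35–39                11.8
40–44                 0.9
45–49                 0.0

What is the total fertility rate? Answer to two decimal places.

Sum of ASFRs = 85.7 + 145.3 + 148.9 + 56.9 + 11.8 + 0.9 + 0.0 = 449.5
TFR = 5 × 449.5 / 1000 = 2.2475

2.25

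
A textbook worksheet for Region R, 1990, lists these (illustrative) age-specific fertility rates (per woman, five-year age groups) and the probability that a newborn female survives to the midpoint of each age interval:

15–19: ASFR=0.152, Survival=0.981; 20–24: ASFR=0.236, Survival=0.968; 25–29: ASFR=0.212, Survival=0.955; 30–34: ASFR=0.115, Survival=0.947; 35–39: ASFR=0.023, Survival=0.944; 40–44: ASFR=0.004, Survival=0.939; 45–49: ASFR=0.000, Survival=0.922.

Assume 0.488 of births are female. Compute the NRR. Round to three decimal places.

Proportion female at birth = 0.488.
Per-age-group product (5 × ASFR × survival probability):
  15–19: 5 × 0.152 × 0.981 = 0.74556
  20–24: 5 × 0.236 × 0.968 = 1.14224
  25–29: 5 × 0.212 × 0.955 = 1.01230
  30–34: 5 × 0.115 × 0.947 = 0.54453
  35–39: 5 × 0.023 × 0.944 = 0.10856
  40–44: 5 × 0.004 × 0.939 = 0.01878
  45–49: 5 × 0.000 × 0.922 = 0.00000
Sum = 3.57197
NRR = 0.488 × 3.57197 = 1.74312
An NRR exceeding 1 indicates intrinsic growth under these rates.

1.743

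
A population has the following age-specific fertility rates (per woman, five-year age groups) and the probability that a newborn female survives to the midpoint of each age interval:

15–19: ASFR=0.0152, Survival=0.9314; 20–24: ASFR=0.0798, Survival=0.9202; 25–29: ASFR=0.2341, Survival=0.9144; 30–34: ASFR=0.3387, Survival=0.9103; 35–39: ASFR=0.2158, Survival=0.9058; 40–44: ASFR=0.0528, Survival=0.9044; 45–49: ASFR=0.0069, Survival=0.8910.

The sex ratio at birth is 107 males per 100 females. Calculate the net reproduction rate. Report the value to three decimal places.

2.076

Proportion female at birth = 100 / (100 + 107) = 0.48309.
Each age group contributes 5 × ASFR × survival:
  15–19: 5 × 0.0152 × 0.9314 = 0.07079
  20–24: 5 × 0.0798 × 0.9202 = 0.36716
  25–29: 5 × 0.2341 × 0.9144 = 1.07031
  30–34: 5 × 0.3387 × 0.9103 = 1.54159
  35–39: 5 × 0.2158 × 0.9058 = 0.97736
  40–44: 5 × 0.0528 × 0.9044 = 0.23876
  45–49: 5 × 0.0069 × 0.8910 = 0.03074
Sum = 4.29671
NRR = 0.48309 × 4.29671 = 2.07570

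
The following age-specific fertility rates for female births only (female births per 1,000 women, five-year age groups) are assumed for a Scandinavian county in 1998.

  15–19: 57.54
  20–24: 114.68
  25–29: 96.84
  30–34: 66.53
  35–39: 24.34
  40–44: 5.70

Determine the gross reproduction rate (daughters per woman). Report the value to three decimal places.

1.828

Sum of female ASFRs = 57.54 + 114.68 + 96.84 + 66.53 + 24.34 + 5.70 = 365.63
GRR = 5 × 365.63 / 1000 = 1.82815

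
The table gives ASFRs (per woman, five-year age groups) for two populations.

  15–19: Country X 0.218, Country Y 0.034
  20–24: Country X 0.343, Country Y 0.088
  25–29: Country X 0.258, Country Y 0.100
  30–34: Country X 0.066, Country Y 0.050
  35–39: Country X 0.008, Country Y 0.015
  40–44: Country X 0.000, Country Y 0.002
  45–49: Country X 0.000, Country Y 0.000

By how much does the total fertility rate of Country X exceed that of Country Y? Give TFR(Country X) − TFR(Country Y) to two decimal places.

3.02

Country X:
  Sum of ASFRs = 0.218 + 0.343 + 0.258 + 0.066 + 0.008 + 0.000 + 0.000 = 0.893
  TFR = 5 × 0.893 = 4.465
Country Y:
  Sum of ASFRs = 0.034 + 0.088 + 0.100 + 0.050 + 0.015 + 0.002 + 0.000 = 0.289
  TFR = 5 × 0.289 = 1.445
Difference = 4.465 − 1.445 = 3.02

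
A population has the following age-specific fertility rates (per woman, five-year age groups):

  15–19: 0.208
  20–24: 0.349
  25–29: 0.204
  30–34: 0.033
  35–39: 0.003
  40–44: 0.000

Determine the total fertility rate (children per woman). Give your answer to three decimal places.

3.985

Sum of ASFRs = 0.208 + 0.349 + 0.204 + 0.033 + 0.003 + 0.000 = 0.797
TFR = 5 × 0.797 = 3.985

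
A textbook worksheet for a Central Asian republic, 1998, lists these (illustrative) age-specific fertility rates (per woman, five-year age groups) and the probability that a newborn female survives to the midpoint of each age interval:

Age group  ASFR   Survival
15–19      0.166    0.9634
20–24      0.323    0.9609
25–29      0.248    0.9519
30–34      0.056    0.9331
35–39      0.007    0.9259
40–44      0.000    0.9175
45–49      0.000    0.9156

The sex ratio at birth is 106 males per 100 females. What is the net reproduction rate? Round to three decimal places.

1.857

Proportion female at birth = 100 / (100 + 106) = 0.48544.
Each age group contributes 5 × ASFR × survival:
  15–19: 5 × 0.166 × 0.9634 = 0.79962
  20–24: 5 × 0.323 × 0.9609 = 1.55185
  25–29: 5 × 0.248 × 0.9519 = 1.18036
  30–34: 5 × 0.056 × 0.9331 = 0.26127
  35–39: 5 × 0.007 × 0.9259 = 0.03241
  40–44: 5 × 0.000 × 0.9175 = 0.00000
  45–49: 5 × 0.000 × 0.9156 = 0.00000
Sum = 3.82551
NRR = 0.48544 × 3.82551 = 1.85706
An NRR exceeding 1 indicates intrinsic growth under these rates.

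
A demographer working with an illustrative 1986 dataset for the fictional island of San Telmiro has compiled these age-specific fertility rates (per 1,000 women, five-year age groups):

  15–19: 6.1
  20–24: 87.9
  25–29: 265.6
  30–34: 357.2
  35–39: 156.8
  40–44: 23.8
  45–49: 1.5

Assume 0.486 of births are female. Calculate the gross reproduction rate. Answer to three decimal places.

Proportion female at birth = 0.486.
Sum of ASFRs = 6.1 + 87.9 + 265.6 + 357.2 + 156.8 + 23.8 + 1.5 = 898.9
TFR = 5 × 898.9 / 1000 = 4.4945
GRR = 0.486 × 4.4945 = 2.18433

2.184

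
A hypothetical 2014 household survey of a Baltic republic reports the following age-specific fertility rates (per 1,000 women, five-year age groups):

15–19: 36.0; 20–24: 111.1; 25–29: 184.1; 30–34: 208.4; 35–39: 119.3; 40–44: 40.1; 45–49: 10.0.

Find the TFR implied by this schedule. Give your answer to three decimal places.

Sum of ASFRs = 36.0 + 111.1 + 184.1 + 208.4 + 119.3 + 40.1 + 10.0 = 709.0
TFR = 5 × 709.0 / 1000 = 3.545

3.545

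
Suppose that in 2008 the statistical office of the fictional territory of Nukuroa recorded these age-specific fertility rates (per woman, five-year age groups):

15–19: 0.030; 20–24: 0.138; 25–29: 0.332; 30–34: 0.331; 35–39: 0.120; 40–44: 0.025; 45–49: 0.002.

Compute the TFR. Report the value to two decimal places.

4.89

Sum of ASFRs = 0.030 + 0.138 + 0.332 + 0.331 + 0.120 + 0.025 + 0.002 = 0.978
TFR = 5 × 0.978 = 4.89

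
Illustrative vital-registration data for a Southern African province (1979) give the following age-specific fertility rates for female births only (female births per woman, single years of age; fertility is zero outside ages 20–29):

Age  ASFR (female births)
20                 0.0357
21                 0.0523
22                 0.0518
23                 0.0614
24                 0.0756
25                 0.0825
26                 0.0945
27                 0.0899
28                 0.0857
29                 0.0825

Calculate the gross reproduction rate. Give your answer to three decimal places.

0.712

Sum of female ASFRs = 0.0357 + 0.0523 + 0.0518 + 0.0614 + 0.0756 + 0.0825 + 0.0945 + 0.0899 + 0.0857 + 0.0825 = 0.7119
GRR = 0.7119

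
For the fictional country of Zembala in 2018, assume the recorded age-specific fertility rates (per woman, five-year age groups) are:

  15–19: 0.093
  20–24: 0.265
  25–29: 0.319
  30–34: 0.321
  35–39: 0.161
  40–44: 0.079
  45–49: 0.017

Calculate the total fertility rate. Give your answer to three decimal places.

6.275

Sum of ASFRs = 0.093 + 0.265 + 0.319 + 0.321 + 0.161 + 0.079 + 0.017 = 1.255
TFR = 5 × 1.255 = 6.275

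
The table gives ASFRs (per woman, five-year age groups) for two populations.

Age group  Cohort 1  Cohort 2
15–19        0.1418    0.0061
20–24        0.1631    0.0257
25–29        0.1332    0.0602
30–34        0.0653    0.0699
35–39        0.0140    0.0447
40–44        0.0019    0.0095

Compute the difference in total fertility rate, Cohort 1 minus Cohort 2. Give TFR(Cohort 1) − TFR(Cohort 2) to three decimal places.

1.516

Cohort 1:
  Sum of ASFRs = 0.1418 + 0.1631 + 0.1332 + 0.0653 + 0.0140 + 0.0019 = 0.5193
  TFR = 5 × 0.5193 = 2.5965
Cohort 2:
  Sum of ASFRs = 0.0061 + 0.0257 + 0.0602 + 0.0699 + 0.0447 + 0.0095 = 0.2161
  TFR = 5 × 0.2161 = 1.0805
Difference = 2.5965 − 1.0805 = 1.516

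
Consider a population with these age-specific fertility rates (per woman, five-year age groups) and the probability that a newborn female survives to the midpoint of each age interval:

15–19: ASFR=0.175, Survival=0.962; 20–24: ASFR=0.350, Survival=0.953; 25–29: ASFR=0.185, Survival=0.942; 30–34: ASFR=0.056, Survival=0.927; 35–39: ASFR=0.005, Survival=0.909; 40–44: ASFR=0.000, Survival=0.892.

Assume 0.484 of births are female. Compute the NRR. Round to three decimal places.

Proportion female at birth = 0.484.
Each age group contributes 5 × ASFR × survival:
  15–19: 5 × 0.175 × 0.962 = 0.84175
  20–24: 5 × 0.350 × 0.953 = 1.66775
  25–29: 5 × 0.185 × 0.942 = 0.87135
  30–34: 5 × 0.056 × 0.927 = 0.25956
  35–39: 5 × 0.005 × 0.909 = 0.02273
  40–44: 5 × 0.000 × 0.892 = 0.00000
Sum = 3.66314
NRR = 0.484 × 3.66314 = 1.77296

1.773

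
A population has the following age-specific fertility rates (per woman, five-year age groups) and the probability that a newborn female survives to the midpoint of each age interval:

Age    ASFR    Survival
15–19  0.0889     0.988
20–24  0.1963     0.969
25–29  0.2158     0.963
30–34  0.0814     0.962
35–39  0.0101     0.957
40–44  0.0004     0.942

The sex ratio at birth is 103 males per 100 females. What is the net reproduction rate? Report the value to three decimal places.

1.414

Proportion female at birth = 100 / (100 + 103) = 0.49261.
Per-age-group product (5 × ASFR × survival probability):
  15–19: 5 × 0.0889 × 0.988 = 0.43917
  20–24: 5 × 0.1963 × 0.969 = 0.95107
  25–29: 5 × 0.2158 × 0.963 = 1.03908
  30–34: 5 × 0.0814 × 0.962 = 0.39153
  35–39: 5 × 0.0101 × 0.957 = 0.04833
  40–44: 5 × 0.0004 × 0.942 = 0.00188
Sum = 2.87106
NRR = 0.49261 × 2.87106 = 1.41431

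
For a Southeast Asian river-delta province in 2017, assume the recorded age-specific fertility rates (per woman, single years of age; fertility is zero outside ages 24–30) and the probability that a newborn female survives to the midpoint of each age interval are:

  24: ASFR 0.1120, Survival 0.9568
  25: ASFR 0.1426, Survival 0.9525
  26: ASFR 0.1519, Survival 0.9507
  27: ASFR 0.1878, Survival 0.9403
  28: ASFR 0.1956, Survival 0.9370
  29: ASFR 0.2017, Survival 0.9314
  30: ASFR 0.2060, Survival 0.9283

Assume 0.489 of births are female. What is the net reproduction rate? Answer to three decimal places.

Proportion female at birth = 0.489.
Per-age-group product (1 × ASFR × survival probability):
  24: 1 × 0.1120 × 0.9568 = 0.10716
  25: 1 × 0.1426 × 0.9525 = 0.13583
  26: 1 × 0.1519 × 0.9507 = 0.14441
  27: 1 × 0.1878 × 0.9403 = 0.17659
  28: 1 × 0.1956 × 0.9370 = 0.18328
  29: 1 × 0.2017 × 0.9314 = 0.18786
  30: 1 × 0.2060 × 0.9283 = 0.19123
Sum = 1.12636
NRR = 0.489 × 1.12636 = 0.55079
With NRR below 1 the population is below replacement fertility.

0.551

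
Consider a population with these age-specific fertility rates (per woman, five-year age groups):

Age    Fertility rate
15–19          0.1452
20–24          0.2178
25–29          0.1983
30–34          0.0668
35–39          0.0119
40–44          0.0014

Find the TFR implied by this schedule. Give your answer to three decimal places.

Sum of ASFRs = 0.1452 + 0.2178 + 0.1983 + 0.0668 + 0.0119 + 0.0014 = 0.6414
TFR = 5 × 0.6414 = 3.207

3.207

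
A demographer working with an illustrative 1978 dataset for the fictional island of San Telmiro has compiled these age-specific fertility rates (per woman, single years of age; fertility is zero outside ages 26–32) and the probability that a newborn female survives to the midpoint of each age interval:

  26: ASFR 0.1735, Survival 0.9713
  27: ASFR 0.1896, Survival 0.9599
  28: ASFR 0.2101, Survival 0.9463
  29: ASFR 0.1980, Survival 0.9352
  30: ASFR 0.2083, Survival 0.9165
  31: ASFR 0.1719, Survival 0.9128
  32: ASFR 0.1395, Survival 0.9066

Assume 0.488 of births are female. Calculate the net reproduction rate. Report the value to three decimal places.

Proportion female at birth = 0.488.
Survival-weighted fertility by age (1·fₓ·Sₓ):
  26: 1 × 0.1735 × 0.9713 = 0.16852
  27: 1 × 0.1896 × 0.9599 = 0.18200
  28: 1 × 0.2101 × 0.9463 = 0.19882
  29: 1 × 0.1980 × 0.9352 = 0.18517
  30: 1 × 0.2083 × 0.9165 = 0.19091
  31: 1 × 0.1719 × 0.9128 = 0.15691
  32: 1 × 0.1395 × 0.9066 = 0.12647
Sum = 1.20880
NRR = 0.488 × 1.20880 = 0.58989

0.590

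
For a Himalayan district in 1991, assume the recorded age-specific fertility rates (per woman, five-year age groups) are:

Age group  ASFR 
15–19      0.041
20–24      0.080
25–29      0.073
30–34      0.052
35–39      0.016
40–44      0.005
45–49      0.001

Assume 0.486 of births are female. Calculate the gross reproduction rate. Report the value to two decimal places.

Proportion female at birth = 0.486.
Sum of ASFRs = 0.041 + 0.080 + 0.073 + 0.052 + 0.016 + 0.005 + 0.001 = 0.268
TFR = 5 × 0.268 = 1.34
GRR = 0.486 × 1.34 = 0.65124

0.65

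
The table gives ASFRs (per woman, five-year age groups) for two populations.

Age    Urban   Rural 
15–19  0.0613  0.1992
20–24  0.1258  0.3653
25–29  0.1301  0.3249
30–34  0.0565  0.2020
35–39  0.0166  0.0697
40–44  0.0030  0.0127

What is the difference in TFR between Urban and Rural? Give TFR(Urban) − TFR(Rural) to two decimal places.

Urban:
  Sum of ASFRs = 0.0613 + 0.1258 + 0.1301 + 0.0565 + 0.0166 + 0.0030 = 0.3933
  TFR = 5 × 0.3933 = 1.9665
Rural:
  Sum of ASFRs = 0.1992 + 0.3653 + 0.3249 + 0.2020 + 0.0697 + 0.0127 = 1.1738
  TFR = 5 × 1.1738 = 5.869
Difference = 1.9665 − 5.869 = -3.9025

-3.90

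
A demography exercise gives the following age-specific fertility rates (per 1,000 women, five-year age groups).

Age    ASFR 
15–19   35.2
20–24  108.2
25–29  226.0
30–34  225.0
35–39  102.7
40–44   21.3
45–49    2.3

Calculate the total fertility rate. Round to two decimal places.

3.60

Sum of ASFRs = 35.2 + 108.2 + 226.0 + 225.0 + 102.7 + 21.3 + 2.3 = 720.7
TFR = 5 × 720.7 / 1000 = 3.6035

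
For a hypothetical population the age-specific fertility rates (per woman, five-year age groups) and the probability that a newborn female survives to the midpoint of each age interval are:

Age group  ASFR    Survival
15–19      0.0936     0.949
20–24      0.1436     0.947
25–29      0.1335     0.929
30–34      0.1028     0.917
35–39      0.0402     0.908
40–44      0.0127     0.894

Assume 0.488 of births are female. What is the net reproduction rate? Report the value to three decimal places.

1.198

Proportion female at birth = 0.488.
Survival-weighted fertility by age (5·fₓ·Sₓ):
  15–19: 5 × 0.0936 × 0.949 = 0.44413
  20–24: 5 × 0.1436 × 0.947 = 0.67995
  25–29: 5 × 0.1335 × 0.929 = 0.62011
  30–34: 5 × 0.1028 × 0.917 = 0.47134
  35–39: 5 × 0.0402 × 0.908 = 0.18251
  40–44: 5 × 0.0127 × 0.894 = 0.05677
Sum = 2.45481
NRR = 0.488 × 2.45481 = 1.19795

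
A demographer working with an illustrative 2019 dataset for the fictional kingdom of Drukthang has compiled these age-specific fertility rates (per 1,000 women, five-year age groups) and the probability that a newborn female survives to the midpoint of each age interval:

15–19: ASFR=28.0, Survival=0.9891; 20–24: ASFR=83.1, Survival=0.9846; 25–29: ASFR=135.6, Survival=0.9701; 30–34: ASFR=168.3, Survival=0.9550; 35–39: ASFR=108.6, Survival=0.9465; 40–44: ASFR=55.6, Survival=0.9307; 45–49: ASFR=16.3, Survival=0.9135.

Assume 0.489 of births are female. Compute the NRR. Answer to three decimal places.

1.397

Proportion female at birth = 0.489.
Per-age-group product (5 × ASFR × survival probability):
  15–19: 5 × 28.0/1000 × 0.9891 = 0.13847
  20–24: 5 × 83.1/1000 × 0.9846 = 0.40910
  25–29: 5 × 135.6/1000 × 0.9701 = 0.65773
  30–34: 5 × 168.3/1000 × 0.9550 = 0.80363
  35–39: 5 × 108.6/1000 × 0.9465 = 0.51395
  40–44: 5 × 55.6/1000 × 0.9307 = 0.25873
  45–49: 5 × 16.3/1000 × 0.9135 = 0.07445
Sum = 2.85606
NRR = 0.489 × 2.85606 = 1.39661
NRR > 1, so each generation more than replaces itself.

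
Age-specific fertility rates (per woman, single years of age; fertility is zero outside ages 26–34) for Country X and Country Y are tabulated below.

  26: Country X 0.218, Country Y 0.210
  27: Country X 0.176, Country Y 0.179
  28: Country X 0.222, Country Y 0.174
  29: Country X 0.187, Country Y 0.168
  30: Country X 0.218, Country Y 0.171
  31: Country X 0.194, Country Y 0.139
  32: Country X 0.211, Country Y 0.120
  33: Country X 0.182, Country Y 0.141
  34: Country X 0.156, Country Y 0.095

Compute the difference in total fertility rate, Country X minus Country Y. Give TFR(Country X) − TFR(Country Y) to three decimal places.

0.367

Country X:
  Sum of ASFRs = 0.218 + 0.176 + 0.222 + 0.187 + 0.218 + 0.194 + 0.211 + 0.182 + 0.156 = 1.764
  TFR = 1.764
Country Y:
  Sum of ASFRs = 0.210 + 0.179 + 0.174 + 0.168 + 0.171 + 0.139 + 0.120 + 0.141 + 0.095 = 1.397
  TFR = 1.397
Difference = 1.764 − 1.397 = 0.367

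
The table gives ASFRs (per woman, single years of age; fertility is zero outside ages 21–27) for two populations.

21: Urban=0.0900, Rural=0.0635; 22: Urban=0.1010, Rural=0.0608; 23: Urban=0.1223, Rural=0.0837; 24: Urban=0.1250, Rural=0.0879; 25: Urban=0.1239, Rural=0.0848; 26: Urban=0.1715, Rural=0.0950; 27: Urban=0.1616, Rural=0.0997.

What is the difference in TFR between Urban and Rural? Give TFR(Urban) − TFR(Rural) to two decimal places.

0.32

Urban:
  Sum of ASFRs = 0.0900 + 0.1010 + 0.1223 + 0.1250 + 0.1239 + 0.1715 + 0.1616 = 0.8953
  TFR = 0.8953
Rural:
  Sum of ASFRs = 0.0635 + 0.0608 + 0.0837 + 0.0879 + 0.0848 + 0.0950 + 0.0997 = 0.5754
  TFR = 0.5754
Difference = 0.8953 − 0.5754 = 0.3199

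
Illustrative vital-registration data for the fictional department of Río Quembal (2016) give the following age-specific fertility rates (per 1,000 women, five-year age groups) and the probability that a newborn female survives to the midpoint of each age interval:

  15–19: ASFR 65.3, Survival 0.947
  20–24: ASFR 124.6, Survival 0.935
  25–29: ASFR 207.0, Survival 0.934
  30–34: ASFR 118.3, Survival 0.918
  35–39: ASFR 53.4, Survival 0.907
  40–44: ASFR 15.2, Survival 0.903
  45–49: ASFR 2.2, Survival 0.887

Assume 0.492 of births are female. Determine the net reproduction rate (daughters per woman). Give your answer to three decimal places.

Proportion female at birth = 0.492.
Per-age-group product (5 × ASFR × survival probability):
  15–19: 5 × 65.3/1000 × 0.947 = 0.30920
  20–24: 5 × 124.6/1000 × 0.935 = 0.58251
  25–29: 5 × 207.0/1000 × 0.934 = 0.96669
  30–34: 5 × 118.3/1000 × 0.918 = 0.54300
  35–39: 5 × 53.4/1000 × 0.907 = 0.24217
  40–44: 5 × 15.2/1000 × 0.903 = 0.06863
  45–49: 5 × 2.2/1000 × 0.887 = 0.00976
Sum = 2.72196
NRR = 0.492 × 2.72196 = 1.33920

1.339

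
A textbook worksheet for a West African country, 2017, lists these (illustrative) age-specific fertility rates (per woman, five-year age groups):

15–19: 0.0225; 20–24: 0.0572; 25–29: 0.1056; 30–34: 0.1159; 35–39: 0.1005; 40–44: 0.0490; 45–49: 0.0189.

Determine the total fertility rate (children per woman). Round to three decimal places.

Sum of ASFRs = 0.0225 + 0.0572 + 0.1056 + 0.1159 + 0.1005 + 0.0490 + 0.0189 = 0.4696
TFR = 5 × 0.4696 = 2.348

2.348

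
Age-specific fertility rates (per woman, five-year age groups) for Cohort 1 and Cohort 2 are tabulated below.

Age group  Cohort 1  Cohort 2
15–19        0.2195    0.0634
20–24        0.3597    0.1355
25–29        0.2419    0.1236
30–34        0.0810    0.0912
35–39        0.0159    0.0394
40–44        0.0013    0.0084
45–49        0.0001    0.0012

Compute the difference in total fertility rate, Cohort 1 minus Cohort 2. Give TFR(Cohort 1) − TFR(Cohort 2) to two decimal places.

Cohort 1:
  Sum of ASFRs = 0.2195 + 0.3597 + 0.2419 + 0.0810 + 0.0159 + 0.0013 + 0.0001 = 0.9194
  TFR = 5 × 0.9194 = 4.597
Cohort 2:
  Sum of ASFRs = 0.0634 + 0.1355 + 0.1236 + 0.0912 + 0.0394 + 0.0084 + 0.0012 = 0.4627
  TFR = 5 × 0.4627 = 2.3135
Difference = 4.597 − 2.3135 = 2.2835

2.28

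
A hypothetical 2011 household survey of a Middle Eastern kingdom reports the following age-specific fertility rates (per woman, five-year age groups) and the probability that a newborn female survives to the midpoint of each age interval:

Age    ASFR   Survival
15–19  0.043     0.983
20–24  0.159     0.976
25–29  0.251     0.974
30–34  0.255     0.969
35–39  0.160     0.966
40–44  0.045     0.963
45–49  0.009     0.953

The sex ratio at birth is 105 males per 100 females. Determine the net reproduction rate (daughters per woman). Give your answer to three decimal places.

Proportion female at birth = 100 / (100 + 105) = 0.48780.
Weighting each age-specific rate by interval width and survival:
  15–19: 5 × 0.043 × 0.983 = 0.21135
  20–24: 5 × 0.159 × 0.976 = 0.77592
  25–29: 5 × 0.251 × 0.974 = 1.22237
  30–34: 5 × 0.255 × 0.969 = 1.23548
  35–39: 5 × 0.160 × 0.966 = 0.77280
  40–44: 5 × 0.045 × 0.963 = 0.21668
  45–49: 5 × 0.009 × 0.953 = 0.04289
Sum = 4.47749
NRR = 0.48780 × 4.47749 = 2.18412
NRR > 1, so each generation more than replaces itself.

2.184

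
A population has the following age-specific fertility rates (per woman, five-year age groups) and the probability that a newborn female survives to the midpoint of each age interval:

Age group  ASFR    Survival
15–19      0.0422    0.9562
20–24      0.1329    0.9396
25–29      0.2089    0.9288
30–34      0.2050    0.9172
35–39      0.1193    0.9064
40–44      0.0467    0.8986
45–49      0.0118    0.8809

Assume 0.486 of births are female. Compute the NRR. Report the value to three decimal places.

Proportion female at birth = 0.486.
Each age group contributes 5 × ASFR × survival:
  15–19: 5 × 0.0422 × 0.9562 = 0.20176
  20–24: 5 × 0.1329 × 0.9396 = 0.62436
  25–29: 5 × 0.2089 × 0.9288 = 0.97013
  30–34: 5 × 0.2050 × 0.9172 = 0.94013
  35–39: 5 × 0.1193 × 0.9064 = 0.54067
  40–44: 5 × 0.0467 × 0.8986 = 0.20982
  45–49: 5 × 0.0118 × 0.8809 = 0.05197
Sum = 3.53884
NRR = 0.486 × 3.53884 = 1.71988

1.720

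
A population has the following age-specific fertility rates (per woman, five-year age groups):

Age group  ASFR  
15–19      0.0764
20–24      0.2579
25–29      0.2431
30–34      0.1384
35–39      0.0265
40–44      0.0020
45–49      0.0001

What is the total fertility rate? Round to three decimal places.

3.722

Sum of ASFRs = 0.0764 + 0.2579 + 0.2431 + 0.1384 + 0.0265 + 0.0020 + 0.0001 = 0.7444
TFR = 5 × 0.7444 = 3.722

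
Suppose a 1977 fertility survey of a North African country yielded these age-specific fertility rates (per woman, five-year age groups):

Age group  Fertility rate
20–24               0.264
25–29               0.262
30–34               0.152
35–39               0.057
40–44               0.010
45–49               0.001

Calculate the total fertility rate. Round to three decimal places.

Sum of ASFRs = 0.264 + 0.262 + 0.152 + 0.057 + 0.010 + 0.001 = 0.746
TFR = 5 × 0.746 = 3.73

3.730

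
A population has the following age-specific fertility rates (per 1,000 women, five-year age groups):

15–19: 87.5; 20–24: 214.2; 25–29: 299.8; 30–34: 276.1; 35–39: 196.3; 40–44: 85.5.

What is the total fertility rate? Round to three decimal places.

5.797

Sum of ASFRs = 87.5 + 214.2 + 299.8 + 276.1 + 196.3 + 85.5 = 1159.4
TFR = 5 × 1159.4 / 1000 = 5.797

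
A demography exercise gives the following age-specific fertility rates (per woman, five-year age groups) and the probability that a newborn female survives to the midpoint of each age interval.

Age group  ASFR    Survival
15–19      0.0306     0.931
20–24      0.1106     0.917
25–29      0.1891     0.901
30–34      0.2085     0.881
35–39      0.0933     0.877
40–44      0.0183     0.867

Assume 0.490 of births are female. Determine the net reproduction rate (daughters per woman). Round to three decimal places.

1.425

Proportion female at birth = 0.490.
Weighting each age-specific rate by interval width and survival:
  15–19: 5 × 0.0306 × 0.931 = 0.14244
  20–24: 5 × 0.1106 × 0.917 = 0.50710
  25–29: 5 × 0.1891 × 0.901 = 0.85190
  30–34: 5 × 0.2085 × 0.881 = 0.91844
  35–39: 5 × 0.0933 × 0.877 = 0.40912
  40–44: 5 × 0.0183 × 0.867 = 0.07933
Sum = 2.90833
NRR = 0.490 × 2.90833 = 1.42508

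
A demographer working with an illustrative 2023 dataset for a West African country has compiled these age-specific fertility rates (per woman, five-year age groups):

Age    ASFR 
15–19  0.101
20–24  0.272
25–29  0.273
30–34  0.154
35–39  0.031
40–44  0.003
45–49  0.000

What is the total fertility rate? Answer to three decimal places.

4.170

Sum of ASFRs = 0.101 + 0.272 + 0.273 + 0.154 + 0.031 + 0.003 + 0.000 = 0.834
TFR = 5 × 0.834 = 4.17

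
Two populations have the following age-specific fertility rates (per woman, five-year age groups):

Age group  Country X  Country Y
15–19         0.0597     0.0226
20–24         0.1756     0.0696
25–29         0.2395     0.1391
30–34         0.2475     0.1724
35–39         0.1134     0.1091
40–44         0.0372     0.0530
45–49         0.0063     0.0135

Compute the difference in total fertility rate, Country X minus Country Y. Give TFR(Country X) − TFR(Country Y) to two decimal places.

Country X:
  Sum of ASFRs = 0.0597 + 0.1756 + 0.2395 + 0.2475 + 0.1134 + 0.0372 + 0.0063 = 0.8792
  TFR = 5 × 0.8792 = 4.396
Country Y:
  Sum of ASFRs = 0.0226 + 0.0696 + 0.1391 + 0.1724 + 0.1091 + 0.0530 + 0.0135 = 0.5793
  TFR = 5 × 0.5793 = 2.8965
Difference = 4.396 − 2.8965 = 1.4995

1.50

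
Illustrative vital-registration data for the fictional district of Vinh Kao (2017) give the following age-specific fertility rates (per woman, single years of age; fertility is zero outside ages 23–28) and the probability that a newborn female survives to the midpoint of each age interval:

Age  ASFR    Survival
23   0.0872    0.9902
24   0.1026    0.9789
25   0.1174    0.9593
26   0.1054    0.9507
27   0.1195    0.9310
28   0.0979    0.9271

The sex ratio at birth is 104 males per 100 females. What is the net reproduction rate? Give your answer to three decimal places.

0.295

Proportion female at birth = 100 / (100 + 104) = 0.49020.
Each age group contributes 1 × ASFR × survival:
  23: 1 × 0.0872 × 0.9902 = 0.08635
  24: 1 × 0.1026 × 0.9789 = 0.10044
  25: 1 × 0.1174 × 0.9593 = 0.11262
  26: 1 × 0.1054 × 0.9507 = 0.10020
  27: 1 × 0.1195 × 0.9310 = 0.11125
  28: 1 × 0.0979 × 0.9271 = 0.09076
Sum = 0.60162
NRR = 0.49020 × 0.60162 = 0.29491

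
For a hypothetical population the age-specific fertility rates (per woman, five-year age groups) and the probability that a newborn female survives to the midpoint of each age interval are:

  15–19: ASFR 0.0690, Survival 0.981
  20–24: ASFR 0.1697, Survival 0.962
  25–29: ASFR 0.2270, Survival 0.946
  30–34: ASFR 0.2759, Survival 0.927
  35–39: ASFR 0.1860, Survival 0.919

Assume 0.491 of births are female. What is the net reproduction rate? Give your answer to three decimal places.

2.142

Proportion female at birth = 0.491.
Survival-weighted fertility by age (5·fₓ·Sₓ):
  15–19: 5 × 0.0690 × 0.981 = 0.33845
  20–24: 5 × 0.1697 × 0.962 = 0.81626
  25–29: 5 × 0.2270 × 0.946 = 1.07371
  30–34: 5 × 0.2759 × 0.927 = 1.27880
  35–39: 5 × 0.1860 × 0.919 = 0.85467
Sum = 4.36189
NRR = 0.491 × 4.36189 = 2.14169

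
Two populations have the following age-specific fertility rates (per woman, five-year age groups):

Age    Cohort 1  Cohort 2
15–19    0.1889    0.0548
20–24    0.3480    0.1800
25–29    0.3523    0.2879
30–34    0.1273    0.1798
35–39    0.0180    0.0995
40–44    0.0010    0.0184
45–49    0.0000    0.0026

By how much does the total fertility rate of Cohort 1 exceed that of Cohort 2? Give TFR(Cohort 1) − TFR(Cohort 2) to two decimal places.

1.06

Cohort 1:
  Sum of ASFRs = 0.1889 + 0.3480 + 0.3523 + 0.1273 + 0.0180 + 0.0010 + 0.0000 = 1.0355
  TFR = 5 × 1.0355 = 5.1775
Cohort 2:
  Sum of ASFRs = 0.0548 + 0.1800 + 0.2879 + 0.1798 + 0.0995 + 0.0184 + 0.0026 = 0.8230
  TFR = 5 × 0.8230 = 4.115
Difference = 5.1775 − 4.115 = 1.0625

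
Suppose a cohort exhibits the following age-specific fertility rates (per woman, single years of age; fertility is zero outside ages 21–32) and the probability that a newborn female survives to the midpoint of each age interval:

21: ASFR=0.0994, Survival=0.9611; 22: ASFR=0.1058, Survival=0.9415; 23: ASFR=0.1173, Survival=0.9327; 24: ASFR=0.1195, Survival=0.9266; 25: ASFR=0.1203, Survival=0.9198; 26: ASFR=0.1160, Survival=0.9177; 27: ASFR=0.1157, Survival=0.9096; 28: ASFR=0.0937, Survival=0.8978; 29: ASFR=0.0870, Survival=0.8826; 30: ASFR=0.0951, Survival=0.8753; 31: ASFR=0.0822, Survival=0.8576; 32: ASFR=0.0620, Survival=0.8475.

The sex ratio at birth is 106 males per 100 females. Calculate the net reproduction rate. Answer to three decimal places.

Proportion female at birth = 100 / (100 + 106) = 0.48544.
Each age group contributes 1 × ASFR × survival:
  21: 1 × 0.0994 × 0.9611 = 0.09553
  22: 1 × 0.1058 × 0.9415 = 0.09961
  23: 1 × 0.1173 × 0.9327 = 0.10941
  24: 1 × 0.1195 × 0.9266 = 0.11073
  25: 1 × 0.1203 × 0.9198 = 0.11065
  26: 1 × 0.1160 × 0.9177 = 0.10645
  27: 1 × 0.1157 × 0.9096 = 0.10524
  28: 1 × 0.0937 × 0.8978 = 0.08412
  29: 1 × 0.0870 × 0.8826 = 0.07679
  30: 1 × 0.0951 × 0.8753 = 0.08324
  31: 1 × 0.0822 × 0.8576 = 0.07049
  32: 1 × 0.0620 × 0.8475 = 0.05255
Sum = 1.10481
NRR = 0.48544 × 1.10481 = 0.53632
With NRR below 1 the population is below replacement fertility.

0.536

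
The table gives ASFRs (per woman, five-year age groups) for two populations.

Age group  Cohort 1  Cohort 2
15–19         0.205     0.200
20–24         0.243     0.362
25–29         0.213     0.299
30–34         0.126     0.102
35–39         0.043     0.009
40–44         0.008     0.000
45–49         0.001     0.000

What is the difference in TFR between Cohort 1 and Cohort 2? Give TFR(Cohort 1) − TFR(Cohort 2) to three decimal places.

-0.665

Cohort 1:
  Sum of ASFRs = 0.205 + 0.243 + 0.213 + 0.126 + 0.043 + 0.008 + 0.001 = 0.839
  TFR = 5 × 0.839 = 4.195
Cohort 2:
  Sum of ASFRs = 0.200 + 0.362 + 0.299 + 0.102 + 0.009 + 0.000 + 0.000 = 0.972
  TFR = 5 × 0.972 = 4.86
Difference = 4.195 − 4.86 = -0.665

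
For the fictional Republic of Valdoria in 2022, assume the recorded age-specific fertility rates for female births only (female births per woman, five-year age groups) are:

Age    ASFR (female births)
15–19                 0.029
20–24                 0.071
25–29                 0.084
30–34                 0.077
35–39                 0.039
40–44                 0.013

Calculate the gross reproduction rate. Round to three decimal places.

Sum of female ASFRs = 0.029 + 0.071 + 0.084 + 0.077 + 0.039 + 0.013 = 0.313
GRR = 5 × 0.313 = 1.565

1.565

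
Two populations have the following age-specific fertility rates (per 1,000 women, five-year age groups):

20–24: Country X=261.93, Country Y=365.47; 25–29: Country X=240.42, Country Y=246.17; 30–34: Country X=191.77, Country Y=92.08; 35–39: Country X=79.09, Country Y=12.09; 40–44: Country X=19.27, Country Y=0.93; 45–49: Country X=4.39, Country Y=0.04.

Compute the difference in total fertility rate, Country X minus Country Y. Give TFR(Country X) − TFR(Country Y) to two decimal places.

0.40

Country X:
  Sum of ASFRs = 261.93 + 240.42 + 191.77 + 79.09 + 19.27 + 4.39 = 796.87
  TFR = 5 × 796.87 / 1000 = 3.98435
Country Y:
  Sum of ASFRs = 365.47 + 246.17 + 92.08 + 12.09 + 0.93 + 0.04 = 716.78
  TFR = 5 × 716.78 / 1000 = 3.5839
Difference = 3.98435 − 3.5839 = 0.40045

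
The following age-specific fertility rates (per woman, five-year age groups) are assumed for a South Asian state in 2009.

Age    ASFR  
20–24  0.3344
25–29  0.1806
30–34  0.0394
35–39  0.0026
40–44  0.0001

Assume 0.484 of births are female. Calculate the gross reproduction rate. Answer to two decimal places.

1.35

Proportion female at birth = 0.484.
Sum of ASFRs = 0.3344 + 0.1806 + 0.0394 + 0.0026 + 0.0001 = 0.5571
TFR = 5 × 0.5571 = 2.7855
GRR = 0.484 × 2.7855 = 1.34818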